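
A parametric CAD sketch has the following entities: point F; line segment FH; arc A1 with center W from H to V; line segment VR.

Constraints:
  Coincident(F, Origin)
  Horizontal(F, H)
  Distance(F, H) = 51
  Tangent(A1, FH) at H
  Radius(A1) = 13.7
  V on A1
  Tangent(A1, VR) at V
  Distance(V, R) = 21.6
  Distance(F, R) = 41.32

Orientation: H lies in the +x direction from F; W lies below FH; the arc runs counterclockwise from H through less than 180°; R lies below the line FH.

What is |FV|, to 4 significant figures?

39.27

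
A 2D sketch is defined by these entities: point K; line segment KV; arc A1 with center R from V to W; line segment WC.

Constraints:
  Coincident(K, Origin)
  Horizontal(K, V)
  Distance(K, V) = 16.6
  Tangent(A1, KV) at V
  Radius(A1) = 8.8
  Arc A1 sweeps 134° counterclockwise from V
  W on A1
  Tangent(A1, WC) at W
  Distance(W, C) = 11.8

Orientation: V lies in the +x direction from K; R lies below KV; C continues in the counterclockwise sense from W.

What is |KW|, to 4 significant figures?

18.11

Since A1 is tangent to KV there, RV ⟂ KV, so R = V + (0, -8.8) = (16.60, -8.800). On A1, V sits at bearing 90° from R; a 134° counterclockwise sweep puts W at bearing 224°, so W = R + 8.8·(cos 224°, sin 224°) = (10.27, -14.91). Then |KW| = |W − K| = 18.11.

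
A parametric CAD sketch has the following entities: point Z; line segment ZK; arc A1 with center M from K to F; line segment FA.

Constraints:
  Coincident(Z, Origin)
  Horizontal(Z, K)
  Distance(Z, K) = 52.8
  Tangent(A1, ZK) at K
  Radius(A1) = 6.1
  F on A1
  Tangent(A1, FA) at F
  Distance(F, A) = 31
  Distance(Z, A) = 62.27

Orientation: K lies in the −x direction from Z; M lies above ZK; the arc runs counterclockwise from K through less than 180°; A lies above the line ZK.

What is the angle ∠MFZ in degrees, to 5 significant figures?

166.39°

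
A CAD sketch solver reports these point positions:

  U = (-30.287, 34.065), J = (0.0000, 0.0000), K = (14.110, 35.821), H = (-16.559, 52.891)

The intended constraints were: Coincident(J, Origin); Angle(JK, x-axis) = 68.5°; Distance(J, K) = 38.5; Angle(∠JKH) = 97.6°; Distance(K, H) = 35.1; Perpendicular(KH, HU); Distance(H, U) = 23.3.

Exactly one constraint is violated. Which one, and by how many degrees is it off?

Perpendicular(KH, HU) — off by 7.00°.

J = (0.00, 0.00) ✓; JK at 68.50° ✓; |JK| = 38.50 ✓; ∠JKH = 97.60° ✓; |KH| = 35.10 ✓; ∠(KH, HU) = 83.00° ✗; |HU| = 23.30 ✓.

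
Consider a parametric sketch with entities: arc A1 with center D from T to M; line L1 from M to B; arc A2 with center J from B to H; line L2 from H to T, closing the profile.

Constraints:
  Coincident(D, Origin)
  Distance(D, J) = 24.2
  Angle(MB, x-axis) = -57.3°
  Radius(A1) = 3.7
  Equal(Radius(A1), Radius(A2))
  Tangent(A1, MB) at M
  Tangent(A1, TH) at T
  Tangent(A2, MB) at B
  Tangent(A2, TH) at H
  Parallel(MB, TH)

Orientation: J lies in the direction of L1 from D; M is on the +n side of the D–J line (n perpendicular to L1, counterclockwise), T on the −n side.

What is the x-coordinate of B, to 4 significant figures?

16.19

Tangency of A1 to both parallel lines with radius 3.7 puts M and T at D ± 3.7·n: M = (3.114, 1.999), T = (-3.114, -1.999). Equal radii place B and H the same way about J: B = J + 3.7·n = (16.19, -18.37), H = J − 3.7·n = (9.960, -22.36). So B.x = 16.19.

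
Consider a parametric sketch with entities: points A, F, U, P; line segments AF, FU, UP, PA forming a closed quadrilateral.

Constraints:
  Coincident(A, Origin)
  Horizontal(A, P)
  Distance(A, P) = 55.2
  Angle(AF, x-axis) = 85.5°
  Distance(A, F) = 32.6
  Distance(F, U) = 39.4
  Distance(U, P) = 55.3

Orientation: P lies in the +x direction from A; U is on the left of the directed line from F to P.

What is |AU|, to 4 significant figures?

63.76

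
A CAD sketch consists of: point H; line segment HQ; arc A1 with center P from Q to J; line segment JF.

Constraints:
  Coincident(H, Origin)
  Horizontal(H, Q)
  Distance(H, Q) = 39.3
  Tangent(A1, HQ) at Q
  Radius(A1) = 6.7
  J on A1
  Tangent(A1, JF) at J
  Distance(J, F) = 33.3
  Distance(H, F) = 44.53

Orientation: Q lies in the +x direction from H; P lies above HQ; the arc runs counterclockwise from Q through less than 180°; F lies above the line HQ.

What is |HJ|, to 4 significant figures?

45.91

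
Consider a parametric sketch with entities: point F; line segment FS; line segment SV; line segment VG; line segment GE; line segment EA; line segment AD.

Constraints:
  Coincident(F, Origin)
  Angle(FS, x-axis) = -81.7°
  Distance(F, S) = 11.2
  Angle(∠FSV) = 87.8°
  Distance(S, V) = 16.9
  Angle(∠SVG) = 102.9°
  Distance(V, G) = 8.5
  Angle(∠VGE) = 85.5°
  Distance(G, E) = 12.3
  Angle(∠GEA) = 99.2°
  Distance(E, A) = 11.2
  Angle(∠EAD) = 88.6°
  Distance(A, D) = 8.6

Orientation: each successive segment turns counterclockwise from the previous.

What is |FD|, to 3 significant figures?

18.0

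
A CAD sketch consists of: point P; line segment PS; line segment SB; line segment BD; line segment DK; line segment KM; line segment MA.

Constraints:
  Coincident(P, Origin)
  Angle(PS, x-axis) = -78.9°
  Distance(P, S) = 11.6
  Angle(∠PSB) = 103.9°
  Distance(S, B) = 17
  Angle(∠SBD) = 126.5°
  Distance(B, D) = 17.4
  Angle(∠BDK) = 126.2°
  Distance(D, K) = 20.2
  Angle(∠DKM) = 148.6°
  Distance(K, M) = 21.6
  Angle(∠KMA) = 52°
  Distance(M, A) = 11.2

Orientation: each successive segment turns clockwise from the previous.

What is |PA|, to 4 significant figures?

26.12

∠DKM = 148.6° gives KM at 66.30° from the x-axis; with |KM| = 21.6, M = (-22.49, 29.53). ∠KMA = 52.0° gives MA at -61.70° from the x-axis; with |MA| = 11.2, A = (-17.18, 19.67). Then |PA| = |A − P| = 26.12.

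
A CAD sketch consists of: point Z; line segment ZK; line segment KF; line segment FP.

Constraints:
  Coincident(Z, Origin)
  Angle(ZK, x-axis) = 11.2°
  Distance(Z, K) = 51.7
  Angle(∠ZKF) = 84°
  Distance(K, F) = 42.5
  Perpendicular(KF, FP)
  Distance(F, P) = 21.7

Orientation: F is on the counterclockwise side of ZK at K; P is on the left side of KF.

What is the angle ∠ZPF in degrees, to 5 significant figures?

128.70°

Z is at the origin; ZK runs at 11.2° with length 51.7, so K = 51.7·(cos 11.2°, sin 11.2°) = (50.715, 10.042). ∠ZKF = 84.0°, so KF runs at 11.2° + (180° − 84.0°) = 107.20° from the x-axis; with |KF| = 42.5, F = K + 42.5·(cos 107.20°, sin 107.20°) = (38.148, 50.641). KF ⟂ FP; with |FP| = 21.7 on the left of KF, P = F + 21.7·(-0.95528, -0.29571) = (17.418, 44.224). Then cos ∠ZPF = PZ·PF / (|PZ||PF|), giving 128.70°.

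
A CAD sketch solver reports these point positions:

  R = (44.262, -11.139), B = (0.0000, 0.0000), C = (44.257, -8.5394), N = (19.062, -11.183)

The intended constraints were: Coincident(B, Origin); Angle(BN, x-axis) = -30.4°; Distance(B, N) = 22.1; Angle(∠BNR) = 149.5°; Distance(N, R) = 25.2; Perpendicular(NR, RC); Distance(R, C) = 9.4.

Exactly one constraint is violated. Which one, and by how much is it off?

Distance(R, C) = 9.4 — off by 6.80.

B = (0.00, 0.00) ✓; BN at -30.40° ✓; |BN| = 22.10 ✓; ∠BNR = 149.5° ✓; |NR| = 25.20 ✓; ∠(NR, RC) = 90.01° ✓; |RC| = 2.600 ✗.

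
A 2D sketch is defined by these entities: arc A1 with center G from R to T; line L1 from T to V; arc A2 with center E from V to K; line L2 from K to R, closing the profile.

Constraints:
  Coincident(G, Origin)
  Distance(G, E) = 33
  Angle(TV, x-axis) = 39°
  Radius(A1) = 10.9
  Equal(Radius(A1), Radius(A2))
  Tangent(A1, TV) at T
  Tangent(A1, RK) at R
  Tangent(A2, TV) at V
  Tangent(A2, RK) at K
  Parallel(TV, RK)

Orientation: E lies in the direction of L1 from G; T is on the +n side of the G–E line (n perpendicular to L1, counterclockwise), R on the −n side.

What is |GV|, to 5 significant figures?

34.754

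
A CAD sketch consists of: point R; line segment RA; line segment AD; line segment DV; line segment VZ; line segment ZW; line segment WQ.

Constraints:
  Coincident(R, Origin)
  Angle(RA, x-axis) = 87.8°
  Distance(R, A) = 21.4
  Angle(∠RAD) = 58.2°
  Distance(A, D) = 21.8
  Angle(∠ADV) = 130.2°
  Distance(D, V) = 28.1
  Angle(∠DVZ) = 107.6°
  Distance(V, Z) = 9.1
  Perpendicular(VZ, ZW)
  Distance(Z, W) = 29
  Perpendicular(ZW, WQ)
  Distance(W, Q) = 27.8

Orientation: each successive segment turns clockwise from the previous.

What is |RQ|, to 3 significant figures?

31.3

R is at the origin; RA runs at 87.8° with length 21.4, so A = (0.821, 21.4). ∠RAD = 58.2° gives AD at -34.0° from the x-axis; with |AD| = 21.8, D = (18.9, 9.19). ∠ADV = 130.2° gives DV at -83.8° from the x-axis; with |DV| = 28.1, V = (21.9, -18.7). ∠DVZ = 107.6° gives VZ at -156° from the x-axis; with |VZ| = 9.1, Z = (13.6, -22.4). The perpendicularity gives ZW at right angles to VZ, so ZW runs at 114°; with |ZW| = 29.0, W = (1.90, 4.12). ZW ⟂ WQ, so WQ runs at 23.8°; with |WQ| = 27.8, Q = (27.3, 15.3). Then |RQ| = |Q − R| = 31.3.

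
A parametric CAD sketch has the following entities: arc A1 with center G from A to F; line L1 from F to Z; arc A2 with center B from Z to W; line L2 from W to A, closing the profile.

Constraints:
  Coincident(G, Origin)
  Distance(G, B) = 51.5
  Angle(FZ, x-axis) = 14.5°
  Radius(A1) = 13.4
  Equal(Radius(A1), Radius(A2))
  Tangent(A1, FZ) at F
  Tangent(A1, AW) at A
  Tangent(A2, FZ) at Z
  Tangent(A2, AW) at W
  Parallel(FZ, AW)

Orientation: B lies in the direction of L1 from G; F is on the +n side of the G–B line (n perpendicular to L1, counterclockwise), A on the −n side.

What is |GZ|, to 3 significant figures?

53.2

The slot axis is L1's direction at 14.5°, so u = (cos 14.5°, sin 14.5°) = (0.968, 0.250) and n = (−sin 14.5°, cos 14.5°) = (-0.250, 0.968). G is at the origin and B lies 51.5 along u from G, so B = 51.5·u = (49.9, 12.9). Tangency of A1 to both parallel lines with radius 13.4 puts F and A at G ± 13.4·n: F = (-3.36, 13.0), A = (3.36, -13.0). Equal radii place Z and W the same way about B: Z = B + 13.4·n = (46.5, 25.9), W = B − 13.4·n = (53.2, -0.0786). Then |GZ| = |Z − G| = 53.2.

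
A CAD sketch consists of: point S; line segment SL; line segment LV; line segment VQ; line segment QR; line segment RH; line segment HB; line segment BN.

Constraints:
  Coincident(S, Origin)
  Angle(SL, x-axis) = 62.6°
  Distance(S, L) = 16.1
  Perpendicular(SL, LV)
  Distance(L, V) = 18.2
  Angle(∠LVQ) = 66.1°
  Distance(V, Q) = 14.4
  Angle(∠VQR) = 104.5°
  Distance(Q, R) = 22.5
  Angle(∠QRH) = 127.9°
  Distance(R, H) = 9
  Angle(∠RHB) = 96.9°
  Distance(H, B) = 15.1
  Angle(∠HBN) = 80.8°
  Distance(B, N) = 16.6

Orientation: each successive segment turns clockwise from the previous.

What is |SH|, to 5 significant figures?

20.257

S is at the origin; SL runs at 62.6° with length 16.1, so L = (7.4092, 14.294). SL ⟂ LV, so LV runs at -27.400°; with |LV| = 18.2, V = (23.567, 5.9182). ∠LVQ = 66.1° gives VQ at -141.30° from the x-axis; with |VQ| = 14.4, Q = (12.329, -3.0853). ∠VQR = 104.5° gives QR at 143.20° from the x-axis; with |QR| = 22.5, R = (-5.6872, 10.393). ∠QRH = 127.9° gives RH at 91.100° from the x-axis; with |RH| = 9.0, H = (-5.8600, 19.391). Then |SH| = |H − S| = 20.257.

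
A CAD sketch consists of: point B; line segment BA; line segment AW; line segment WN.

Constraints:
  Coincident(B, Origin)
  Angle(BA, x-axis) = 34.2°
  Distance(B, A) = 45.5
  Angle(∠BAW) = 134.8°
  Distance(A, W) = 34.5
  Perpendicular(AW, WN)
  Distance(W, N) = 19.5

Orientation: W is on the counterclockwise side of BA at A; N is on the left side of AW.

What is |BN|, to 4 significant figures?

67.78

∠BAW = 134.8°, so AW runs at 34.2° + (180° − 134.8°) = 79.40° from the x-axis; with |AW| = 34.5, W = A + 34.5·(cos 79.40°, sin 79.40°) = (43.98, 59.49). AW is perpendicular to WN; with |WN| = 19.5 on the left of AW, N = W + 19.5·(-0.9829, 0.1840) = (24.81, 63.07). Then |BN| = |N − B| = 67.78.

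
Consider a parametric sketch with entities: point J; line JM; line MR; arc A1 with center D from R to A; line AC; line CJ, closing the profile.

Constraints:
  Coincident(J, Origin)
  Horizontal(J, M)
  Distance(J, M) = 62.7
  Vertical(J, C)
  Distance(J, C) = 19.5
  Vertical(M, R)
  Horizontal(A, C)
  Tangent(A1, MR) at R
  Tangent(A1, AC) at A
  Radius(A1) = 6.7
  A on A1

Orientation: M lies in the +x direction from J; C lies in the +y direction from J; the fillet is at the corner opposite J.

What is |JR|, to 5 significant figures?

63.993

J is at the origin; JM is horizontal with |JM| = 62.7 and M on the +x side, so M = (62.700, 0.0000). JC is vertical with |JC| = 19.5 and C on the +y side, so C = (0.0000, 19.500). The virtual corner opposite J is at (62.700, 19.500). Tangency of A1 to MR means the radius DR is perpendicular to MR and A1 meets AC tangentially, so DA is at right angles to AC, with radius 6.7, so the center D sits 6.7 in from both sides at D = (56.000, 12.800). That places the tangent points at R = (62.700, 12.800) on MR and A = (56.000, 19.500) on AC. Then |JR| = |R − J| = 63.993.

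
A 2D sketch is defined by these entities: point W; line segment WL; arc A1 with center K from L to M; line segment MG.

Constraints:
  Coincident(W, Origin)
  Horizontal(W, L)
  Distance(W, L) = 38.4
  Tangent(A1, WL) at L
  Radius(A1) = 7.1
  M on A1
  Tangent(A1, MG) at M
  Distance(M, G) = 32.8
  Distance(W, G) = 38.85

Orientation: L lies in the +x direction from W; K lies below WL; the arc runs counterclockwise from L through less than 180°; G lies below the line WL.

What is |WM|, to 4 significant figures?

32.19

Checks: |KM| = 7.100 ✓; ∠(KM, MG) = 90.00° ✓; |MG| = 32.80 ✓; |WG| = 38.85 ✓.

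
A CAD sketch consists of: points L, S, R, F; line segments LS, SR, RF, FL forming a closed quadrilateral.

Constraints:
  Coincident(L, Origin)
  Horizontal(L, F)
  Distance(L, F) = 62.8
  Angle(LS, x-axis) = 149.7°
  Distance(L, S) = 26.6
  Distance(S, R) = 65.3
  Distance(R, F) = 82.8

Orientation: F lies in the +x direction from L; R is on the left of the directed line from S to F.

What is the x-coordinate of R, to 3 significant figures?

14.3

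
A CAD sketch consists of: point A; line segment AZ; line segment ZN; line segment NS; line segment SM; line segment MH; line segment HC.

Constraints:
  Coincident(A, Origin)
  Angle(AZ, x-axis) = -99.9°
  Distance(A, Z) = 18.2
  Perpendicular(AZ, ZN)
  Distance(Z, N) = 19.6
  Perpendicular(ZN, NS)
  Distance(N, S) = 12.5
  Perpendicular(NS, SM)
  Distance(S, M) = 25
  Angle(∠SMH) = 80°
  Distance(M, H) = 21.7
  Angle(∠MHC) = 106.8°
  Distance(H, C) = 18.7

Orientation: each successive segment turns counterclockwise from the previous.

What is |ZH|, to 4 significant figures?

9.019

The perpendicularity gives SM at right angles to NS, so SM runs at 170.1°; with |SM| = 25.0, M = (-6.300, -4.687). ∠SMH = 80.0° gives MH at -89.90° from the x-axis; with |MH| = 21.7, H = (-6.262, -26.39). Then |ZH| = |H − Z| = 9.019.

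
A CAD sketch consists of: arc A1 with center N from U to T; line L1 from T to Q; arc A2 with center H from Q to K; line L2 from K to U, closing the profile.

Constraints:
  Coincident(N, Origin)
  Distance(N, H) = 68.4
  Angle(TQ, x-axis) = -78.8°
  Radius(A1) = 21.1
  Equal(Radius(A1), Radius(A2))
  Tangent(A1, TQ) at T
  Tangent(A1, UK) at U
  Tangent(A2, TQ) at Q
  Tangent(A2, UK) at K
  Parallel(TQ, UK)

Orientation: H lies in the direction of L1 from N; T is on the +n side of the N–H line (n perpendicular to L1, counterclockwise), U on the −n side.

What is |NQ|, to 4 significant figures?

71.58

Tangency of A1 to both parallel lines with radius 21.1 puts T and U at N ± 21.1·n: T = (20.70, 4.098), U = (-20.70, -4.098). Equal radii place Q and K the same way about H: Q = H + 21.1·n = (33.98, -63.00), K = H − 21.1·n = (-7.413, -71.20). Then |NQ| = |Q − N| = 71.58.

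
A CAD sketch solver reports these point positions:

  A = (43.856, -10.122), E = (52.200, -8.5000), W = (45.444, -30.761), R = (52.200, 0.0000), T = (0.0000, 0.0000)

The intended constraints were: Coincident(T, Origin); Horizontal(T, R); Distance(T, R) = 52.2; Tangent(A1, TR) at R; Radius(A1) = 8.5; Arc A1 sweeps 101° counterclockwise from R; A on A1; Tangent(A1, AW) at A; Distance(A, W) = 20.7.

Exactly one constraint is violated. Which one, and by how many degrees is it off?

Tangent(A1, AW) at A — off by 6.60°.

T = (0.00, 0.00) ✓; T.y = 0.00, R.y = 0.00 ✓; |TR| = 52.20 ✓; ∠(ER, RT) = 90.00° ✓; |ER| = 8.500 ✓; bearing(E→A) − bearing(E→R) = 101.0° ✓; |EA| = 8.500 ✓; ∠(EA, AW) = 96.60° ✗; |AW| = 20.70 ✓.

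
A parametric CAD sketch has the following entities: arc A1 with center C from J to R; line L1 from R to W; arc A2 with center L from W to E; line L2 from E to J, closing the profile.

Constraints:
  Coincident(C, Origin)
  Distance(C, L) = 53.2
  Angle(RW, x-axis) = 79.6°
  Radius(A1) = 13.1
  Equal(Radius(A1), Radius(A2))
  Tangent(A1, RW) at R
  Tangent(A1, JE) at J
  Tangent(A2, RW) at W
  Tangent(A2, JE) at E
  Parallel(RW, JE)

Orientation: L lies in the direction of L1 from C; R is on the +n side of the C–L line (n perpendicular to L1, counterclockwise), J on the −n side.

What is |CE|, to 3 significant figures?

54.8

The slot axis is L1's direction at 79.6°, so u = (cos 79.6°, sin 79.6°) = (0.181, 0.984) and n = (−sin 79.6°, cos 79.6°) = (-0.984, 0.181). C is at the origin and L lies 53.2 along u from C, so L = 53.2·u = (9.60, 52.3). Tangency of A1 to both parallel lines with radius 13.1 puts R and J at C ± 13.1·n: R = (-12.9, 2.36), J = (12.9, -2.36). Equal radii place W and E the same way about L: W = L + 13.1·n = (-3.28, 54.7), E = L − 13.1·n = (22.5, 50.0). Then |CE| = |E − C| = 54.8.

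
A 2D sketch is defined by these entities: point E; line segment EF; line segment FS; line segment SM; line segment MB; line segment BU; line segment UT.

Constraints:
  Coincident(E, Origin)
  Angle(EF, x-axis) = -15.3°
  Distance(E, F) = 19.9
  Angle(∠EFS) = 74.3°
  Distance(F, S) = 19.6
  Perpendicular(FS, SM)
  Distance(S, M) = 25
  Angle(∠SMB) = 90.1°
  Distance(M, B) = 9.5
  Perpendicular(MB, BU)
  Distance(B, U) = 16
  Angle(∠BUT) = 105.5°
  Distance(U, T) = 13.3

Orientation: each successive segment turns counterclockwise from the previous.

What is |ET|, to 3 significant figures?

22.2

MB is perpendicular to BU, so BU runs at 0.300°; with |BU| = 16.0, U = (10.1, 4.76). ∠BUT = 105.5° gives UT at 74.8° from the x-axis; with |UT| = 13.3, T = (13.6, 17.6). Then |ET| = |T − E| = 22.2.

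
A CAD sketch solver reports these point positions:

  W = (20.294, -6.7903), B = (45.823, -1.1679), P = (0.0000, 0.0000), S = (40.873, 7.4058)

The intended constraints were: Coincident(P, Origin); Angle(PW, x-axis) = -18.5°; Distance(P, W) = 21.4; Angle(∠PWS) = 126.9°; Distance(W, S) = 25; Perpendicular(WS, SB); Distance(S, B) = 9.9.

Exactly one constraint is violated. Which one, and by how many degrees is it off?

Perpendicular(WS, SB) — off by 4.60°.

P = (0.00, 0.00) ✓; PW at -18.50° ✓; |PW| = 21.40 ✓; ∠PWS = 126.9° ✓; |WS| = 25.00 ✓; ∠(WS, SB) = 94.60° ✗; |SB| = 9.900 ✓.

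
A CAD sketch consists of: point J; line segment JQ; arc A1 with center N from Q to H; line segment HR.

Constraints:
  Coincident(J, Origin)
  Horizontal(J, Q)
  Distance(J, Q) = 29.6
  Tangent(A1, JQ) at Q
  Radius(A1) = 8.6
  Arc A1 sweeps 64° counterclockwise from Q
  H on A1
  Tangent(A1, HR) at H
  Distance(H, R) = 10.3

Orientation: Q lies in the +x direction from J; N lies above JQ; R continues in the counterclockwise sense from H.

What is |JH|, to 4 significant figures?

37.64

J is at the origin; JQ is horizontal with |JQ| = 29.6 and Q on the +x side, so Q = (29.60, 0.000). Tangency of A1 to JQ means the radius NQ is perpendicular to JQ, so N = Q + (0, 8.6) = (29.60, 8.600). On A1, Q sits at bearing -90° from N; a 64° counterclockwise sweep puts H at bearing -26°, so H = N + 8.6·(cos -26°, sin -26°) = (37.33, 4.830). Then |JH| = |H − J| = 37.64.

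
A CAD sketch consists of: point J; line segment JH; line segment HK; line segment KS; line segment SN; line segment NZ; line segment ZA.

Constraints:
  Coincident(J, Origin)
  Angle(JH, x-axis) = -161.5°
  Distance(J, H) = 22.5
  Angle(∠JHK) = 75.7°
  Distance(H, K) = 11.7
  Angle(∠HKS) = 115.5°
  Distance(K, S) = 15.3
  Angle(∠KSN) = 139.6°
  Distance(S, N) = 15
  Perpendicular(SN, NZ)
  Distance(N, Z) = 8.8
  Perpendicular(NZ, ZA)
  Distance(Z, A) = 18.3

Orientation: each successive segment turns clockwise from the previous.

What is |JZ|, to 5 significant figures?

4.2555

J is at the origin; JH runs at -161.5° with length 22.5, so H = (-21.337, -7.1394). ∠JHK = 75.7° gives HK at 94.200° from the x-axis; with |HK| = 11.7, K = (-22.194, 4.5292). ∠HKS = 115.5° gives KS at 29.700° from the x-axis; with |KS| = 15.3, S = (-8.9041, 12.110). ∠KSN = 139.6° gives SN at -10.700° from the x-axis; with |SN| = 15.0, N = (5.8351, 9.3247). SN is perpendicular to NZ, so NZ runs at -100.70°; with |NZ| = 8.8, Z = (4.2012, 0.67775). Then |JZ| = |Z − J| = 4.2555.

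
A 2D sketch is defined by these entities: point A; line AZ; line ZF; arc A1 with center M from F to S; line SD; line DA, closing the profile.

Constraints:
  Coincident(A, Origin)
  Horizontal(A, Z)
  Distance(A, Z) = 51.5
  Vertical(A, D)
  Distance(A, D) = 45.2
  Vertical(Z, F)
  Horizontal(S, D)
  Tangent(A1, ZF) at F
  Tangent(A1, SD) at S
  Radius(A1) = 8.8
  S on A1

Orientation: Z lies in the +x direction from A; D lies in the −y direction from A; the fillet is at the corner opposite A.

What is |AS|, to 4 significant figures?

62.18

The virtual corner opposite A is at (51.50, -45.20). A1 meets ZF tangentially, so MF is at right angles to ZF and the tangent condition forces MS to be normal to SD, with radius 8.8, so the center M sits 8.8 in from both sides at M = (42.70, -36.40). That places the tangent points at F = (51.50, -36.40) on ZF and S = (42.70, -45.20) on SD. Then |AS| = |S − A| = 62.18.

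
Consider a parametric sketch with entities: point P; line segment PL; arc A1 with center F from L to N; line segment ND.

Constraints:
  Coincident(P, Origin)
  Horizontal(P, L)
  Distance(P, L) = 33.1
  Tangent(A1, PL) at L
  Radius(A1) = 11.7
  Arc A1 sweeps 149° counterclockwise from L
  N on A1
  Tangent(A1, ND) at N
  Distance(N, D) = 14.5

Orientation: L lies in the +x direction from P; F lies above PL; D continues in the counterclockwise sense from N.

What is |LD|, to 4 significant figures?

29.89

P is at the origin; PL is horizontal with |PL| = 33.1 and L on the +x side, so L = (33.10, 0.000). The tangent condition forces FL to be normal to PL, so F = L + (0, 11.7) = (33.10, 11.70). On A1, L sits at bearing -90° from F; a 149° counterclockwise sweep puts N at bearing 59°, so N = F + 11.7·(cos 59°, sin 59°) = (39.13, 21.73). Tangency of A1 to ND means the radius FN is perpendicular to ND, so ND runs along (−sin 59°, cos 59°); with |ND| = 14.5, D = (26.70, 29.20). Then |LD| = |D − L| = 29.89.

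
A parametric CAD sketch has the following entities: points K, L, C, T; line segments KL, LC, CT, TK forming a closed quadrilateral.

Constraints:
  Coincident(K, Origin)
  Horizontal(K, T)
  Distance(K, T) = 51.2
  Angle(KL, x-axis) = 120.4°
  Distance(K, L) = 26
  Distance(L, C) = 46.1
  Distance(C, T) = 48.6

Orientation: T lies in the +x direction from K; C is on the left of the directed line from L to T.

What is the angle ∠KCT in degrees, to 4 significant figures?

61.62°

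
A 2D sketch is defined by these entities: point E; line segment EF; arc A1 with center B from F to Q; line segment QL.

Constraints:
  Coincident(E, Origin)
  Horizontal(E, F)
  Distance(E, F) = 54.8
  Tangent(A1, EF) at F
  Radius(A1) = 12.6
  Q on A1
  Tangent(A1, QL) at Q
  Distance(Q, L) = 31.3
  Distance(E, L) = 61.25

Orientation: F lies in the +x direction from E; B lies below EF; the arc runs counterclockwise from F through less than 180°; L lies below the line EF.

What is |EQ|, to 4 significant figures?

44.08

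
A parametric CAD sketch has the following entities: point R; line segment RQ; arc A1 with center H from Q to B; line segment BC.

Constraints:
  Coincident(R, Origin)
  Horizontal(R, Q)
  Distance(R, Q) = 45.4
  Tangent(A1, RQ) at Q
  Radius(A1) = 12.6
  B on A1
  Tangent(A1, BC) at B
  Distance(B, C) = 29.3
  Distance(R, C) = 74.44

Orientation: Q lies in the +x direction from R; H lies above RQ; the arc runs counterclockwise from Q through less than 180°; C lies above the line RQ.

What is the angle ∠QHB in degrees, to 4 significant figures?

78.73°

R is at the origin; RQ is horizontal with |RQ| = 45.4 and Q on the +x side, so Q = (45.40, 0.000). Since A1 is tangent to RQ there, HQ ⟂ RQ, so H = Q + (0, 12.6) = (45.40, 12.60). Since HB ⟂ BC (tangency), |HC| = √(12.6² + 29.3²) = 31.89 regardless of where B sits on A1. So C lies on both circle(R, 74.44) and circle(H, 31.89); the above-RQ intersection is C = (63.48, 38.87). B is the foot of the tangent from C: B = (57.76, 10.14).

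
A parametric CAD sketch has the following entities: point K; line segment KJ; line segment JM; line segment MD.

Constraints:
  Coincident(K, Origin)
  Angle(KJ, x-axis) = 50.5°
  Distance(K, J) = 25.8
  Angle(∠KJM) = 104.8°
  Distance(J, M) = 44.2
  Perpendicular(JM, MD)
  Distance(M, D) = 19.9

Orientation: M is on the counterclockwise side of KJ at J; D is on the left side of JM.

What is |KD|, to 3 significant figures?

51.0

K is at the origin; KJ runs at 50.5° with length 25.8, so J = 25.8·(cos 50.5°, sin 50.5°) = (16.4, 19.9). ∠KJM = 104.8°, so JM runs at 50.5° + (180° − 104.8°) = 126° from the x-axis; with |JM| = 44.2, M = J + 44.2·(cos 126°, sin 126°) = (-9.38, 55.8). JM is perpendicular to MD; with |MD| = 19.9 on the left of JM, D = M + 19.9·(-0.812, -0.584) = (-25.5, 44.2). Then |KD| = |D − K| = 51.0.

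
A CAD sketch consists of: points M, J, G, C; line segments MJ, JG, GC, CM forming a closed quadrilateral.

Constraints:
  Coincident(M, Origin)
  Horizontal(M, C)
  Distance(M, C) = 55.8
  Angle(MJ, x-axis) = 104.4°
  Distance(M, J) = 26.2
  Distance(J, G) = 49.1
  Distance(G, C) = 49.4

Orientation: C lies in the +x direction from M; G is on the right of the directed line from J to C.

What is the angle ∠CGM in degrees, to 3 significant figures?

93.3°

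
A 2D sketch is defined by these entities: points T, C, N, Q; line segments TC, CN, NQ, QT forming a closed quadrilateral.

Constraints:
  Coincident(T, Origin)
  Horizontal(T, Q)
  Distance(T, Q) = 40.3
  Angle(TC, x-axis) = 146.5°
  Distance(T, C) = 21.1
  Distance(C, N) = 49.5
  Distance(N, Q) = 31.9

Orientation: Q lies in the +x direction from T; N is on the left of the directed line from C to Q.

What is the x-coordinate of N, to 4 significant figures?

28.52

T is at the origin; TQ is horizontal with |TQ| = 40.3 and Q in +x, so Q = (40.3, 0). TC runs at 146.5° with |TC| = 21.1, so C = (-17.59, 11.65). N is determined by |CN| = 49.5 and |NQ| = 31.9 together: it lies at the intersection of circle(C, 49.5) and circle(Q, 31.9). With |CQ| = 59.05, the foot of the radical line on CQ is 41.66 from C and the perpendicular offset is √(49.5² − 41.66²) = 26.74. Taking the left-of-CQ solution: N = (28.52, 29.64).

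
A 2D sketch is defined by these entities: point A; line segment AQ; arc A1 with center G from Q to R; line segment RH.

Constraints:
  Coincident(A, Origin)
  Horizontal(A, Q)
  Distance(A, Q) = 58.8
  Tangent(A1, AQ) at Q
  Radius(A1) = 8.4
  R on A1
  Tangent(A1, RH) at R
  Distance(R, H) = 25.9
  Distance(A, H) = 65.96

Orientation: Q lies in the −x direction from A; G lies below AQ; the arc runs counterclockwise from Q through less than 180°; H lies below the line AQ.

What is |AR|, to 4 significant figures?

67.49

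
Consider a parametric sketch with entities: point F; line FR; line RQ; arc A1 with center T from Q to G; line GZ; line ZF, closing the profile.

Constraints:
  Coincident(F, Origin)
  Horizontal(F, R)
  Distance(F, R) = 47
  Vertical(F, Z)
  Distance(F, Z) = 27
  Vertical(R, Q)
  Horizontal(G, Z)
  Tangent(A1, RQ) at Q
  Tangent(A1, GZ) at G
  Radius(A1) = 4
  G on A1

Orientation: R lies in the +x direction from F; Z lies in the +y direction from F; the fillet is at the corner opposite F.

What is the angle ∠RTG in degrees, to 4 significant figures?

170.1°

F is at the origin; FR is horizontal with |FR| = 47.0 and R on the +x side, so R = (47.00, 0.000). FZ is vertical with |FZ| = 27.0 and Z on the +y side, so Z = (0.000, 27.00). The virtual corner opposite F is at (47.00, 27.00). Since A1 is tangent to RQ there, TQ ⟂ RQ and since A1 is tangent to GZ there, TG ⟂ GZ, with radius 4.0, so the center T sits 4.0 in from both sides at T = (43.00, 23.00). That places the tangent points at Q = (47.00, 23.00) on RQ and G = (43.00, 27.00) on GZ. Then cos ∠RTG = TR·TG / (|TR||TG|), giving 170.1°.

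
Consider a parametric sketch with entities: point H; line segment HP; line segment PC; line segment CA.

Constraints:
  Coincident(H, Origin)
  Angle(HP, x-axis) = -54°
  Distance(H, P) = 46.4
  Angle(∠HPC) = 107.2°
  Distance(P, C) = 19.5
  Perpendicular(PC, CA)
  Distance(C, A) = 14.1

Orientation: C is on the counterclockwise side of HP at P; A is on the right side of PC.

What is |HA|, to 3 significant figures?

67.2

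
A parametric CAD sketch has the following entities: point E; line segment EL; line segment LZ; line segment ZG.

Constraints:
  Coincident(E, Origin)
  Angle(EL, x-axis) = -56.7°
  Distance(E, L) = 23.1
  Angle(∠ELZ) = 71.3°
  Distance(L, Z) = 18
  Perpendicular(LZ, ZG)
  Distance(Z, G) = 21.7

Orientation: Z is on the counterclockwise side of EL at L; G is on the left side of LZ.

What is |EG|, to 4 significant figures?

10.60

∠ELZ = 71.3°, so LZ runs at -56.7° + (180° − 71.3°) = 52.00° from the x-axis; with |LZ| = 18.0, Z = L + 18.0·(cos 52.00°, sin 52.00°) = (23.76, -5.123). The perpendicularity gives ZG at right angles to LZ; with |ZG| = 21.7 on the left of LZ, G = Z + 21.7·(-0.7880, 0.6157) = (6.665, 8.237). Then |EG| = |G − E| = 10.60.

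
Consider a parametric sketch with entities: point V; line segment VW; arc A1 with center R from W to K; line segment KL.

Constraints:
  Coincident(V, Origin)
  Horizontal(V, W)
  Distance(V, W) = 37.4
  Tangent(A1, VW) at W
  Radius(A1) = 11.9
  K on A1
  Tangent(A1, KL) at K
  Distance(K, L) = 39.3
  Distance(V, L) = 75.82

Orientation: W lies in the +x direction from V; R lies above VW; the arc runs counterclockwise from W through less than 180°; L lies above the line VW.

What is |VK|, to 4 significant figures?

49.50

Checks: |RK| = 11.90 ✓; ∠(RK, KL) = 90.00° ✓; |KL| = 39.30 ✓; |VL| = 75.82 ✓.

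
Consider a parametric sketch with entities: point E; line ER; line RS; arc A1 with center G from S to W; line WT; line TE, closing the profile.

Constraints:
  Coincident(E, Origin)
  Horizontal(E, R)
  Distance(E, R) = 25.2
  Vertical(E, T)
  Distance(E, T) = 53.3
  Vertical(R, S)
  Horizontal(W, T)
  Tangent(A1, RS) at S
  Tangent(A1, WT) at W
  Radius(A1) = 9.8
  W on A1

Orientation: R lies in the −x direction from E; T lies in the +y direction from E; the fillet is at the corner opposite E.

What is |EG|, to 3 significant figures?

46.1

E is at the origin; E and R share the same y with |ER| = 25.2 and R on the −x side, so R = (-25.2, 0.00). E and T share the same x with |ET| = 53.3 and T on the +y side, so T = (0.00, 53.3). The virtual corner opposite E is at (-25.2, 53.3). Since A1 is tangent to RS there, GS ⟂ RS and the tangent condition forces GW to be normal to WT, with radius 9.8, so the center G sits 9.8 in from both sides at G = (-15.4, 43.5). Then |EG| = |G − E| = 46.1.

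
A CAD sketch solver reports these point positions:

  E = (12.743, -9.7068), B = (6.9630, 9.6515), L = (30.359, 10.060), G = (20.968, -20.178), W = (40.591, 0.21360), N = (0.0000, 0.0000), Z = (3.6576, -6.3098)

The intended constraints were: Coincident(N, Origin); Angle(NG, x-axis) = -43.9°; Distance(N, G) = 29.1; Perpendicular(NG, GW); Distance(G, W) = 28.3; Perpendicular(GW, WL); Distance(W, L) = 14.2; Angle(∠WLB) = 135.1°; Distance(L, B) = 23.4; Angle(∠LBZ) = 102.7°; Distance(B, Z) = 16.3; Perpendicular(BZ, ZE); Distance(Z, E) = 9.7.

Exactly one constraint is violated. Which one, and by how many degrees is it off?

Perpendicular(BZ, ZE) — off by 8.80°.

N = (0.00, 0.00) ✓; NG at -43.90° ✓; |NG| = 29.10 ✓; ∠(NG, GW) = 90.00° ✓; |GW| = 28.30 ✓; ∠(GW, WL) = 90.00° ✓; |WL| = 14.20 ✓; ∠WLB = 135.1° ✓; |LB| = 23.40 ✓; ∠LBZ = 102.7° ✓; |BZ| = 16.30 ✓; ∠(BZ, ZE) = 81.20° ✗; |ZE| = 9.700 ✓.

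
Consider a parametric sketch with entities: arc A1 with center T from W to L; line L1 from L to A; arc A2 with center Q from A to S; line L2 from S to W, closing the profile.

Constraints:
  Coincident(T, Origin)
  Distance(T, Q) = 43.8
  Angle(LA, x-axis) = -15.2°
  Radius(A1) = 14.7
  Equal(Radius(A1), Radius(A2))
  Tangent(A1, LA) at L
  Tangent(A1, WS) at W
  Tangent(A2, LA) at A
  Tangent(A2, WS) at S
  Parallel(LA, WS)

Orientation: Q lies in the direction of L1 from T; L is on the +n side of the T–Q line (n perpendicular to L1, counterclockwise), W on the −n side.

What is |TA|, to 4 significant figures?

46.20

Tangency of A1 to both parallel lines with radius 14.7 puts L and W at T ± 14.7·n: L = (3.854, 14.19), W = (-3.854, -14.19). Equal radii place A and S the same way about Q: A = Q + 14.7·n = (46.12, 2.702), S = Q − 14.7·n = (38.41, -25.67). Then |TA| = |A − T| = 46.20.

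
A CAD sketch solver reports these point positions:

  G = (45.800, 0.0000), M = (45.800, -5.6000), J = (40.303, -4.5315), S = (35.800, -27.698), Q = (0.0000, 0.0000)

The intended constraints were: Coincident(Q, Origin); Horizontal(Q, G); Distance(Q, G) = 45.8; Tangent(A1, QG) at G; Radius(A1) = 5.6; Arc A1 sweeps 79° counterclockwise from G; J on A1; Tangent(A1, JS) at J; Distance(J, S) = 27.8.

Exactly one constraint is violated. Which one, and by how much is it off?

Distance(J, S) = 27.8 — off by 4.20.

Q = (0.00, 0.00) ✓; Q.y = 0.00, G.y = 0.00 ✓; |QG| = 45.80 ✓; ∠(MG, GQ) = 90.00° ✓; |MG| = 5.600 ✓; bearing(M→J) − bearing(M→G) = 79.00° ✓; |MJ| = 5.600 ✓; ∠(MJ, JS) = 90.00° ✓; |JS| = 23.60 ✗.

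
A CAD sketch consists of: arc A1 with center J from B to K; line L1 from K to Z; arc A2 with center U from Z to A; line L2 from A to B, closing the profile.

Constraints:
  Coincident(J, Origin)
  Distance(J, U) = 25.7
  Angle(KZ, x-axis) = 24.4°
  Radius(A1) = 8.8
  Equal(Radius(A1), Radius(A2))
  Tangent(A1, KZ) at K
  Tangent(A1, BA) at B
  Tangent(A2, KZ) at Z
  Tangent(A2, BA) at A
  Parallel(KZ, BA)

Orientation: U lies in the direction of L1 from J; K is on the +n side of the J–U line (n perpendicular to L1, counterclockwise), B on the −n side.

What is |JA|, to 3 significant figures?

27.2

The slot axis is L1's direction at 24.4°, so u = (cos 24.4°, sin 24.4°) = (0.911, 0.413) and n = (−sin 24.4°, cos 24.4°) = (-0.413, 0.911). J is at the origin and U lies 25.7 along u from J, so U = 25.7·u = (23.4, 10.6). Tangency of A1 to both parallel lines with radius 8.8 puts K and B at J ± 8.8·n: K = (-3.64, 8.01), B = (3.64, -8.01). Equal radii place Z and A the same way about U: Z = U + 8.8·n = (19.8, 18.6), A = U − 8.8·n = (27.0, 2.60). Then |JA| = |A − J| = 27.2.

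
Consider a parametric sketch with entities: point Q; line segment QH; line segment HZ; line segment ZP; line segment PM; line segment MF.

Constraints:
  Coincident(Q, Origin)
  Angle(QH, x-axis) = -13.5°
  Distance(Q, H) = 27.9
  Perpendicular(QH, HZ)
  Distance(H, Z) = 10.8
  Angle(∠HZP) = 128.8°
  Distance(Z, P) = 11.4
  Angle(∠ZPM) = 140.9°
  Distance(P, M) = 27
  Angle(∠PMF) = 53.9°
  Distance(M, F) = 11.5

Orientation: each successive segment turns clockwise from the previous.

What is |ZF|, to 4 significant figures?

29.15

Q is at the origin; QH runs at -13.5° with length 27.9, so H = (27.13, -6.513). The perpendicularity gives HZ at right angles to QH, so HZ runs at -103.5°; with |HZ| = 10.8, Z = (24.61, -17.01). ∠HZP = 128.8° gives ZP at -154.7° from the x-axis; with |ZP| = 11.4, P = (14.30, -21.89). ∠ZPM = 140.9° gives PM at 166.2° from the x-axis; with |PM| = 27.0, M = (-11.92, -15.45). ∠PMF = 53.9° gives MF at 40.10° from the x-axis; with |MF| = 11.5, F = (-3.123, -8.039). Then |ZF| = |F − Z| = 29.15.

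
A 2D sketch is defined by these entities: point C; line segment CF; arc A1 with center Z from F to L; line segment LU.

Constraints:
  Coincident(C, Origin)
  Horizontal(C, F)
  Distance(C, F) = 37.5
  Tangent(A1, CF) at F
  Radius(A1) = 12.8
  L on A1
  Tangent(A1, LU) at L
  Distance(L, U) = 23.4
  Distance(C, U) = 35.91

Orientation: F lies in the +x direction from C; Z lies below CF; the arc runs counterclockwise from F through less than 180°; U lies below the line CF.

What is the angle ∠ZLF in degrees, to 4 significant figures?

54.08°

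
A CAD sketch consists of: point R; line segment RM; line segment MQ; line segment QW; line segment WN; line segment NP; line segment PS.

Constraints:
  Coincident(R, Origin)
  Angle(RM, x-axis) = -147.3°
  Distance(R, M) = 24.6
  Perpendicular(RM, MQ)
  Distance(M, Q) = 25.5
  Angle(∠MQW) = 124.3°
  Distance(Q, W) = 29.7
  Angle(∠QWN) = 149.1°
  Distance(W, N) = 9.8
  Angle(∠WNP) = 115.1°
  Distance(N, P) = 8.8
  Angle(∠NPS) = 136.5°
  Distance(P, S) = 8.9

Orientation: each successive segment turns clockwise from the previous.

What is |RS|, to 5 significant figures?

28.922

R is at the origin; RM runs at -147.3° with length 24.6, so M = (-20.701, -13.290). The perpendicularity gives MQ at right angles to RM, so MQ runs at 122.70°; with |MQ| = 25.5, Q = (-34.477, 8.1686). ∠MQW = 124.3° gives QW at 67.000° from the x-axis; with |QW| = 29.7, W = (-22.873, 35.508). ∠QWN = 149.1° gives WN at 36.100° from the x-axis; with |WN| = 9.8, N = (-14.954, 41.282). ∠WNP = 115.1° gives NP at -28.800° from the x-axis; with |NP| = 8.8, P = (-7.2428, 37.042). ∠NPS = 136.5° gives PS at -72.300° from the x-axis; with |PS| = 8.9, S = (-4.5369, 28.564). Then |RS| = |S − R| = 28.922.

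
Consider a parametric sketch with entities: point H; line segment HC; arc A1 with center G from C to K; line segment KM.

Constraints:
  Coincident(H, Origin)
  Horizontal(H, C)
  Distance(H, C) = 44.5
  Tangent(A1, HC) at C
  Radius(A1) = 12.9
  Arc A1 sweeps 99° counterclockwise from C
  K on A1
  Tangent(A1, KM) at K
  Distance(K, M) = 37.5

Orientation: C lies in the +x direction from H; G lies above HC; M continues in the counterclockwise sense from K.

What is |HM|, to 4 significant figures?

73.07

H is at the origin; H and C share the same y with |HC| = 44.5 and C on the +x side, so C = (44.50, 0.000). A1 meets HC tangentially, so GC is at right angles to HC, so G = C + (0, 12.9) = (44.50, 12.90). On A1, C sits at bearing -90° from G; a 99° counterclockwise sweep puts K at bearing 9°, so K = G + 12.9·(cos 9°, sin 9°) = (57.24, 14.92). Tangency of A1 to KM means the radius GK is perpendicular to KM, so KM runs along (−sin 9°, cos 9°); with |KM| = 37.5, M = (51.37, 51.96). Then |HM| = |M − H| = 73.07.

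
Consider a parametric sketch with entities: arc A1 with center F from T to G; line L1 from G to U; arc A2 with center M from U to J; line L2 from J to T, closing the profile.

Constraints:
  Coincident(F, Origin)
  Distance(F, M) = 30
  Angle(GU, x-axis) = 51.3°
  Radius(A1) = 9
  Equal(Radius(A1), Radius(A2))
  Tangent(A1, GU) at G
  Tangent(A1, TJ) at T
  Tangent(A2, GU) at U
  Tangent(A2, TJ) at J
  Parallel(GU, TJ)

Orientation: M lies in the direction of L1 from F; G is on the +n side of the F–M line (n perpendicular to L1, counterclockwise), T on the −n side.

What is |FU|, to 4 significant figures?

31.32

Tangency of A1 to both parallel lines with radius 9.0 puts G and T at F ± 9.0·n: G = (-7.024, 5.627), T = (7.024, -5.627). Equal radii place U and J the same way about M: U = M + 9.0·n = (11.73, 29.04), J = M − 9.0·n = (25.78, 17.79). Then |FU| = |U − F| = 31.32.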